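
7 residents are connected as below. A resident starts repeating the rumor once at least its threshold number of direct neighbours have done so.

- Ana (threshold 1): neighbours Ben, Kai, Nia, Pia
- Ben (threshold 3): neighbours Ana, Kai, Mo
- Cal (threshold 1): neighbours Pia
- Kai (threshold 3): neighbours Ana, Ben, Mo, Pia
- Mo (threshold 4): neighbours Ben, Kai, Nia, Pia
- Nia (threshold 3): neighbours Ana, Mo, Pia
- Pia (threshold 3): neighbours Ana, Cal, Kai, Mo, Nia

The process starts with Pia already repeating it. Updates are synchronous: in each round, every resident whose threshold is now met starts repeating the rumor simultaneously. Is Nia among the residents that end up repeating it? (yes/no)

no

Round 1 — Pia starts repeating the rumor (initial).
Round 2 — checking thresholds:
  Ana: 1 of 4 neighbours ≥ 1, starts repeating the rumor.
  Cal: 1 of 1 neighbours ≥ 1, starts repeating the rumor.
  Kai: 1 of 4 neighbours < 3, not yet.
  Mo: 1 of 4 neighbours < 4, not yet.
  Nia: 1 of 3 neighbours < 3, not yet.
Round 3 — no new spreads; cascade stops.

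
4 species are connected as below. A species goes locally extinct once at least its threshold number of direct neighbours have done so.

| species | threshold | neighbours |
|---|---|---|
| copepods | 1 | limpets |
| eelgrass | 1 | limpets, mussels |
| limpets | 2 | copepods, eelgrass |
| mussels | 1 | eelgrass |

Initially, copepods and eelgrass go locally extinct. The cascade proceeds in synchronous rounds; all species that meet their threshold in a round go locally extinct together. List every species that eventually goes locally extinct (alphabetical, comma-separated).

copepods, eelgrass, limpets, mussels

Round 1 — copepods, eelgrass go locally extinct (initial).
Round 2 — checking thresholds:
  limpets: 2 of 2 neighbours ≥ 2, goes locally extinct.
  mussels: 1 of 1 neighbours ≥ 1, goes locally extinct.
Round 3 — no new extinctions; cascade stops.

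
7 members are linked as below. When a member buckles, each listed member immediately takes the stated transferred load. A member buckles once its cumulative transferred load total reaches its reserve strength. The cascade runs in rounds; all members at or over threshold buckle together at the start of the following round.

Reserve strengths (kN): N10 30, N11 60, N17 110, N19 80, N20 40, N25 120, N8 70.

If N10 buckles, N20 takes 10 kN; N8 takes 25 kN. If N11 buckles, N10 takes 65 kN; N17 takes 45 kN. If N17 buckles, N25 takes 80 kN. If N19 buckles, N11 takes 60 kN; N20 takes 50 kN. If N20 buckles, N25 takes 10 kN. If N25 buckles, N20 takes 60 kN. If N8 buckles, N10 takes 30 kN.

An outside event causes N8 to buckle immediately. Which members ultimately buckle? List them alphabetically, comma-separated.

Round 1 — N8 buckles (initial).
  N10: +30 → 30 ≥ 30
Round 2 — N10 buckles.
  N20: +10 → 10 < 40
No further bucklings.

N10, N8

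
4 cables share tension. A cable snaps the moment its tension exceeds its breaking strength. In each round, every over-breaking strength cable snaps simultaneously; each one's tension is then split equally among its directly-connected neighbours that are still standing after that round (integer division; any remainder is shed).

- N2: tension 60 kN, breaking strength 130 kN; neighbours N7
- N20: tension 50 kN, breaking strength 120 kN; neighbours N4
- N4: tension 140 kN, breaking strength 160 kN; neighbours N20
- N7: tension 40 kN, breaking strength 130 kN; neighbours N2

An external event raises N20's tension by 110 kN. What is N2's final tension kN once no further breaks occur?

Round 1 — N20 at 160 > 120. N20 snaps.
  N20 sheds 160 kN to N4: 160 each.
    N4: 140+160 = 300 > 160
Round 2 — N4 snaps.
  N4 sheds 300 kN: no online neighbours, lost.
No further breaks.

60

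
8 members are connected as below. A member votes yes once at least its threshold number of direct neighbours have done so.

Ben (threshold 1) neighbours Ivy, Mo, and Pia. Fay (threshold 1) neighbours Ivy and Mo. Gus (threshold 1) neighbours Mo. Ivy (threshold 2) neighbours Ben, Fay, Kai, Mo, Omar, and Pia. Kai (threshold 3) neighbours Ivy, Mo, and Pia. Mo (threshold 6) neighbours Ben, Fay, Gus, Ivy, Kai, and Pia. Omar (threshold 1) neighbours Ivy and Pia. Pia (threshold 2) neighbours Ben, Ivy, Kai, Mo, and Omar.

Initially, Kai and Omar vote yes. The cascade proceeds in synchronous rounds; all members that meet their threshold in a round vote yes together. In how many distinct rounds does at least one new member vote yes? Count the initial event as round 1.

3

Round 1 — Kai, Omar vote yes (initial).
Round 2 — checking thresholds:
  Ivy: 2 of 6 neighbours ≥ 2, votes yes.
  Mo: 1 of 6 neighbours < 6, holds.
  Pia: 2 of 5 neighbours ≥ 2, votes yes.
Round 3 — checking thresholds:
  Ben: 2 of 3 neighbours ≥ 1, votes yes.
  Fay: 1 of 2 neighbours ≥ 1, votes yes.
  Mo: 3 of 6 neighbours < 6, holds.
Round 4 — no new yes votes; cascade stops.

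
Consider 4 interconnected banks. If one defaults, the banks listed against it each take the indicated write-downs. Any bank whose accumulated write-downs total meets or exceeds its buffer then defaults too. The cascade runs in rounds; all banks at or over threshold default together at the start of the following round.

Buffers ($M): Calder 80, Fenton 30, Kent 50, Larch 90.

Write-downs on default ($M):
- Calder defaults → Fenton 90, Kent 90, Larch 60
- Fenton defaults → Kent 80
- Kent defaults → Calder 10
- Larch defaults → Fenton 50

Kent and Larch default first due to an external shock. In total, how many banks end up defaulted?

3

Round 1 — Kent, Larch default (initial).
  Calder: +10 → 10 < 80
  Fenton: +50 → 50 ≥ 30
Round 2 — Fenton defaults.
No further defaults.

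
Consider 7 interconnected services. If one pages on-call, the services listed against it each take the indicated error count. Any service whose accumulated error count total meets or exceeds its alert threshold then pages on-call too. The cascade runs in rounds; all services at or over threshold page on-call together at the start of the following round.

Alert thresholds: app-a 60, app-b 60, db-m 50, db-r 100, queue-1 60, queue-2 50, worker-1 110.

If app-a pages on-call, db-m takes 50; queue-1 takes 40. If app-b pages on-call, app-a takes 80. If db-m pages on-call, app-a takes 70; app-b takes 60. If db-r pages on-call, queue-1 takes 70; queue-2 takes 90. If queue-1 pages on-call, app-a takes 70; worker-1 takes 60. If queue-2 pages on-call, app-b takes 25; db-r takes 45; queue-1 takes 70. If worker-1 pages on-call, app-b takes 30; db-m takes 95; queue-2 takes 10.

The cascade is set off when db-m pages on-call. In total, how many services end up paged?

3

Round 1 — db-m pages on-call (initial).
  app-a: +70 → 70 ≥ 60
  app-b: +60 → 60 ≥ 60
Round 2 — app-a, app-b page on-call.
  queue-1: +40 → 40 < 60
No further pages.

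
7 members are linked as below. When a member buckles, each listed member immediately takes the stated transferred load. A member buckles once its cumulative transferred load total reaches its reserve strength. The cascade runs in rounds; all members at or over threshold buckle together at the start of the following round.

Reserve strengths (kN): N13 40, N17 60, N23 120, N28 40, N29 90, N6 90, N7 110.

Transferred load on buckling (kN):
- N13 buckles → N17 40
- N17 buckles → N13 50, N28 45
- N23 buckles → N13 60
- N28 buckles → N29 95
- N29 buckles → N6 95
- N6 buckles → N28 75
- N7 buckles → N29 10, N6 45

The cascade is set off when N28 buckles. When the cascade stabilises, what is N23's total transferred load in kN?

Round 1 — N28 buckles (initial).
  N29: +95 → 95 ≥ 90
Round 2 — N29 buckles.
  N6: +95 → 95 ≥ 90
Round 3 — N6 buckles.
No further bucklings.

0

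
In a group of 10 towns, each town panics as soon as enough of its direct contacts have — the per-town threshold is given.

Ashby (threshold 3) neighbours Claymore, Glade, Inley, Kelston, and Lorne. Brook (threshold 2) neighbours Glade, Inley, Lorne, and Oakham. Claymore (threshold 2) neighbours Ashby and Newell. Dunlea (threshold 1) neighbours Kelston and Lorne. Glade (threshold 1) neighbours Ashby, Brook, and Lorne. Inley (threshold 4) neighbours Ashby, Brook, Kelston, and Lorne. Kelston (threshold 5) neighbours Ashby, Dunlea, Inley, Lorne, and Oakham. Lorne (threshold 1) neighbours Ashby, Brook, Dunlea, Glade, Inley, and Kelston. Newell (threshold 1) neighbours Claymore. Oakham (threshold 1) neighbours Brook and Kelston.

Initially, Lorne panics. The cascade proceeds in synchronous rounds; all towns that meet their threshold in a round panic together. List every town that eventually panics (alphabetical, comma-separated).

Round 1 — Lorne panics (initial).
Round 2 — checking thresholds:
  Ashby: 1 of 5 neighbours < 3, not yet.
  Brook: 1 of 4 neighbours < 2, not yet.
  Dunlea: 1 of 2 neighbours ≥ 1, panics.
  Glade: 1 of 3 neighbours ≥ 1, panics.
  Inley: 1 of 4 neighbours < 4, not yet.
  Kelston: 1 of 5 neighbours < 5, not yet.
Round 3 — checking thresholds:
  Ashby: 2 of 5 neighbours < 3, not yet.
  Brook: 2 of 4 neighbours ≥ 2, panics.
  Inley: 1 of 4 neighbours < 4, not yet.
  Kelston: 2 of 5 neighbours < 5, not yet.
Round 4 — checking thresholds:
  Ashby: 2 of 5 neighbours < 3, not yet.
  Inley: 2 of 4 neighbours < 4, not yet.
  Kelston: 2 of 5 neighbours < 5, not yet.
  Oakham: 1 of 2 neighbours ≥ 1, panics.
Round 5 — no new panics; cascade stops.

Brook, Dunlea, Glade, Lorne, Oakham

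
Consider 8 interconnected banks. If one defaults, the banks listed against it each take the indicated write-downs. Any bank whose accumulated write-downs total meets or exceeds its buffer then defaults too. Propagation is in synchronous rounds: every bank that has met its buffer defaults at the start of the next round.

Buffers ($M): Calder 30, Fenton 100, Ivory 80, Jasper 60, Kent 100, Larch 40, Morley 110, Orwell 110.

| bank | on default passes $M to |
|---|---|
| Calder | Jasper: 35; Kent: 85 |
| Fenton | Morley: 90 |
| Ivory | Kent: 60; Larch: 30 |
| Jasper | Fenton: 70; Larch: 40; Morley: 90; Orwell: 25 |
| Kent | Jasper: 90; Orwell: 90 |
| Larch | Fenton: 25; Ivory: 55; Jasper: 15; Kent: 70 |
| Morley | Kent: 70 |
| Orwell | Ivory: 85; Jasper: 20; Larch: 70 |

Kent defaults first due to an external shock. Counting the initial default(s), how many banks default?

Round 1 — Kent defaults (initial).
  Jasper: +90 → 90 ≥ 60
  Orwell: +90 → 90 < 110
Round 2 — Jasper defaults.
  Fenton: +70 → 70 < 100
  Larch: +40 → 40 ≥ 40
  Morley: +90 → 90 < 110
  Orwell: +25 → 115 ≥ 110
Round 3 — Larch, Orwell default.
  Fenton: +25 → 95 < 100
  Ivory: +55+85 → 140 ≥ 80
Round 4 — Ivory defaults.
No further defaults.

5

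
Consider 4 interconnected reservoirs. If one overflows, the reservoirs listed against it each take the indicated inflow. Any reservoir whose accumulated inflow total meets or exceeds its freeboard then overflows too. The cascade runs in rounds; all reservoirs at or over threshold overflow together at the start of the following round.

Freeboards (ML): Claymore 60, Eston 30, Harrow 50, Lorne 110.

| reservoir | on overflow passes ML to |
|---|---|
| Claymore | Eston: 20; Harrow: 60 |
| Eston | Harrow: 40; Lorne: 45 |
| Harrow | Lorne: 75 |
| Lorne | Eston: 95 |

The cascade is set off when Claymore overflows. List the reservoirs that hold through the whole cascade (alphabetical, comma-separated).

Eston, Lorne

Round 1 — Claymore overflows (initial).
  Eston: +20 → 20 < 30
  Harrow: +60 → 60 ≥ 50
Round 2 — Harrow overflows.
  Lorne: +75 → 75 < 110
No further overflows.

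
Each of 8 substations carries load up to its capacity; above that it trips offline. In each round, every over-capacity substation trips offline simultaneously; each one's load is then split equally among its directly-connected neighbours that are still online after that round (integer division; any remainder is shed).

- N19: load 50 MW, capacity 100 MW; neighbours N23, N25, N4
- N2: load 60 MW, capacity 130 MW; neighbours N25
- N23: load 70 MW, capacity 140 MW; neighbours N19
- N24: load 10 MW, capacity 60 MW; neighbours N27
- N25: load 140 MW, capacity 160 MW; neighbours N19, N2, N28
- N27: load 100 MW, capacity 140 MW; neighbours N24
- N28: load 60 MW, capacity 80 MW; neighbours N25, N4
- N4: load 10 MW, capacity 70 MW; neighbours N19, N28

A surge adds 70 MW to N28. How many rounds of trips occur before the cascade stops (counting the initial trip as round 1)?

4

Round 1 — N28 at 130 > 80. N28 trips offline.
  N28 sheds 130 MW to N25, N4: 65 each.
    N25: 140+65 = 205 > 160
    N4: 10+65 = 75 > 70
Round 2 — N25, N4 trip offline.
  N25 sheds 205 MW to N19, N2: 102 each (1 lost).
    N19: 50+102 = 152 > 100
    N2: 60+102 = 162 > 130
  N4 sheds 75 MW to N19: 75 each.
    N19: 152+75 = 227 > 100
Round 3 — N19, N2 trip offline.
  N19 sheds 227 MW to N23: 227 each.
    N23: 70+227 = 297 > 140
  N2 sheds 162 MW: no online neighbours, lost.
Round 4 — N23 trips offline.
  N23 sheds 297 MW: no online neighbours, lost.
No further trips.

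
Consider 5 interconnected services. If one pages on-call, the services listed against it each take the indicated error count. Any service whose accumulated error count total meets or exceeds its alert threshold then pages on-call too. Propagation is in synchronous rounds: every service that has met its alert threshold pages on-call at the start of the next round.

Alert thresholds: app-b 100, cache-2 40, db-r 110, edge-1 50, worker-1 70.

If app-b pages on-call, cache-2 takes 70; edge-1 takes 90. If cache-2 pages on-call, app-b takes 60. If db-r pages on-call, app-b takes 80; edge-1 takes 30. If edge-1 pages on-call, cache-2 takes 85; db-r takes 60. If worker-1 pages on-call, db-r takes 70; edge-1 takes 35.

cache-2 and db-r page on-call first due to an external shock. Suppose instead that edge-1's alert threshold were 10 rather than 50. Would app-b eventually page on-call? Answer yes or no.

yes

With edge-1's alert threshold at 10:
Round 1 — cache-2, db-r page on-call (initial).
  app-b: +60+80 → 140 ≥ 100
  edge-1: +30 → 30 ≥ 10
Round 2 — app-b, edge-1 page on-call.
No further pages.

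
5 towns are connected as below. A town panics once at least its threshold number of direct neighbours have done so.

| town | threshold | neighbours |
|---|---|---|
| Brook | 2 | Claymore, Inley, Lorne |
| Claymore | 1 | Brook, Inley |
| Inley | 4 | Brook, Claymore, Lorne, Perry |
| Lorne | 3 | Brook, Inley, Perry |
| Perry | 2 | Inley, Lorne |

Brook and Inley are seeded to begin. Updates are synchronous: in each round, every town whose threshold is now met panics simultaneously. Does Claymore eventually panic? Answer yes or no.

Round 1 — Brook, Inley panic (initial).
Round 2 — checking thresholds:
  Claymore: 2 of 2 neighbours ≥ 1, panics.
  Lorne: 2 of 3 neighbours < 3, not yet.
  Perry: 1 of 2 neighbours < 2, not yet.
Round 3 — no new panics; cascade stops.

yes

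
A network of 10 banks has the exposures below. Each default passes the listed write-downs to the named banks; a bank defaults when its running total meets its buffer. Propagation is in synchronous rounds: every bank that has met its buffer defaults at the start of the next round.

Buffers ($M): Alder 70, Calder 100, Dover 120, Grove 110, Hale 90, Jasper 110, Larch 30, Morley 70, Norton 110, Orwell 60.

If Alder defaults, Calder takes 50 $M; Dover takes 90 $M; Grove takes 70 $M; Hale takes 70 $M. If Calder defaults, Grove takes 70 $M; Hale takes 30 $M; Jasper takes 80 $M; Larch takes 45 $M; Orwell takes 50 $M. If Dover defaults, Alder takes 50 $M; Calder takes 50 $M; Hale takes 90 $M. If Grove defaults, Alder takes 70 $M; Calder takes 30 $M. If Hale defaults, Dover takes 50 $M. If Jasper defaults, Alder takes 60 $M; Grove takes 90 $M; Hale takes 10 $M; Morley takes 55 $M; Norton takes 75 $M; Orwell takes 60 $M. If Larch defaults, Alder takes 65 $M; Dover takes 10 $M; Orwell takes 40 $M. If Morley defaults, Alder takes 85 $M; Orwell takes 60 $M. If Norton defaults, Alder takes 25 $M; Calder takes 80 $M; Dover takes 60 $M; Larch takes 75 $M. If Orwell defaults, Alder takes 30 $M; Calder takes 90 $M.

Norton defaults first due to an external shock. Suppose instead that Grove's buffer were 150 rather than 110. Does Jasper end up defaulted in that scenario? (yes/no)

With Grove's buffer at 150:
Round 1 — Norton defaults (initial).
  Alder: +25 → 25 < 70
  Calder: +80 → 80 < 100
  Dover: +60 → 60 < 120
  Larch: +75 → 75 ≥ 30
Round 2 — Larch defaults.
  Alder: +65 → 90 ≥ 70
  Dover: +10 → 70 < 120
  Orwell: +40 → 40 < 60
Round 3 — Alder defaults.
  Calder: +50 → 130 ≥ 100
  Dover: +90 → 160 ≥ 120
  Grove: +70 → 70 < 150
  Hale: +70 → 70 < 90
Round 4 — Calder, Dover default.
  Grove: +70 → 140 < 150
  Hale: +30+90 → 190 ≥ 90
  Jasper: +80 → 80 < 110
  Orwell: +50 → 90 ≥ 60
Round 5 — Hale, Orwell default.
No further defaults.

no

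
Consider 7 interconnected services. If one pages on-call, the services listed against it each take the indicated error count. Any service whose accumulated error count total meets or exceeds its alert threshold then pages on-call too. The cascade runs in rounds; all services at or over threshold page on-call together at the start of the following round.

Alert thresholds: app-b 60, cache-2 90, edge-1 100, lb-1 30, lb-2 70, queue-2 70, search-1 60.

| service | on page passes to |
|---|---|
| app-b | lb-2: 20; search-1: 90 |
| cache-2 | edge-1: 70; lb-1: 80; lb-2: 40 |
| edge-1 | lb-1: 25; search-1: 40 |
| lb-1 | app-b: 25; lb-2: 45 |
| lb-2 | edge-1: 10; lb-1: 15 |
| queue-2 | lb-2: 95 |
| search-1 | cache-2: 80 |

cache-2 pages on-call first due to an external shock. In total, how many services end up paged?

Round 1 — cache-2 pages on-call (initial).
  edge-1: +70 → 70 < 100
  lb-1: +80 → 80 ≥ 30
  lb-2: +40 → 40 < 70
Round 2 — lb-1 pages on-call.
  app-b: +25 → 25 < 60
  lb-2: +45 → 85 ≥ 70
Round 3 — lb-2 pages on-call.
  edge-1: +10 → 80 < 100
No further pages.

3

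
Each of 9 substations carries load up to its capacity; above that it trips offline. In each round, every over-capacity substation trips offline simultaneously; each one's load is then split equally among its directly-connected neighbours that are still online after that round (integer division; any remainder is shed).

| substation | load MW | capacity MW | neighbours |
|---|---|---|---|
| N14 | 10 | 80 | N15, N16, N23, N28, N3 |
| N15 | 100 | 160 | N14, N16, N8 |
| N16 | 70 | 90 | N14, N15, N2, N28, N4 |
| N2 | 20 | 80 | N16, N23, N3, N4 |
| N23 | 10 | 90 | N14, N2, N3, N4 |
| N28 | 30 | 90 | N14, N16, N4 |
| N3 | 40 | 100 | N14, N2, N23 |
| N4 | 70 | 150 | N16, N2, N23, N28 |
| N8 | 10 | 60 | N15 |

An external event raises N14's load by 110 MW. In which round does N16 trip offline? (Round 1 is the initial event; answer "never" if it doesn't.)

2

Round 1 — N14 at 120 > 80. N14 trips offline.
  N14 sheds 120 MW to N15, N16, N23, N28, N3: 24 each.
    N15: 100+24 = 124 ≤ 160
    N16: 70+24 = 94 > 90
    N23: 10+24 = 34 ≤ 90
    N28: 30+24 = 54 ≤ 90
    N3: 40+24 = 64 ≤ 100
Round 2 — N16 trips offline.
  N16 sheds 94 MW to N15, N2, N28, N4: 23 each (2 lost).
    N15: 124+23 = 147 ≤ 160
    N2: 20+23 = 43 ≤ 80
    N28: 54+23 = 77 ≤ 90
    N4: 70+23 = 93 ≤ 150
No further trips.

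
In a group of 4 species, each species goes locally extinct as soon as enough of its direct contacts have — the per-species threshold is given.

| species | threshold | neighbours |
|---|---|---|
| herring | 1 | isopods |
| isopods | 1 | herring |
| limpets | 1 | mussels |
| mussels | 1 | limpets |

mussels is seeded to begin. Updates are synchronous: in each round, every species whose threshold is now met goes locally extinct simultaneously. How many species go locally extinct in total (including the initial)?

Round 1 — mussels goes locally extinct (initial).
Round 2 — checking thresholds:
  limpets: 1 of 1 neighbours ≥ 1, goes locally extinct.
Round 3 — no new extinctions; cascade stops.

2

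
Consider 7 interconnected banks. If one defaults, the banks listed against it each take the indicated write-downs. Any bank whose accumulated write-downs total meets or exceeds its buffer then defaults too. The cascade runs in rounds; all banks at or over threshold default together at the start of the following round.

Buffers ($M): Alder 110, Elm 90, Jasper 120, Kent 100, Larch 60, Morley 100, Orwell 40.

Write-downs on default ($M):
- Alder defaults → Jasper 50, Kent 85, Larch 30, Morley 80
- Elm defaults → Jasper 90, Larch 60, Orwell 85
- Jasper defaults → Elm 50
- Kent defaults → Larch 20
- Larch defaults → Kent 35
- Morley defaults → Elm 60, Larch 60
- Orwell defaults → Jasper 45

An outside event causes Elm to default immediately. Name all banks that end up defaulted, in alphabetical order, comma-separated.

Elm, Jasper, Larch, Orwell

Round 1 — Elm defaults (initial).
  Jasper: +90 → 90 < 120
  Larch: +60 → 60 ≥ 60
  Orwell: +85 → 85 ≥ 40
Round 2 — Larch, Orwell default.
  Jasper: +45 → 135 ≥ 120
  Kent: +35 → 35 < 100
Round 3 — Jasper defaults.
No further defaults.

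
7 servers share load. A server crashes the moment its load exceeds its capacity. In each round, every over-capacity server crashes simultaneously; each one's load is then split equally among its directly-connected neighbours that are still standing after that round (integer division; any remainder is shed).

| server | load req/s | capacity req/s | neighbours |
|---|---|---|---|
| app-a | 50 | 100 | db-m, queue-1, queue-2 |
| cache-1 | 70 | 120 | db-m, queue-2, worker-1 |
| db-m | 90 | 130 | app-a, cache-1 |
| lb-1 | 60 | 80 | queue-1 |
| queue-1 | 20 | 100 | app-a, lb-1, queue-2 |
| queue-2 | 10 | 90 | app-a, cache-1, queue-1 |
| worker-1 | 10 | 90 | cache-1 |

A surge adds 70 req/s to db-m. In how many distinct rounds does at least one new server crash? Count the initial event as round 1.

5

Round 1 — db-m at 160 > 130. db-m crashes.
  db-m sheds 160 req/s to app-a, cache-1: 80 each.
    app-a: 50+80 = 130 > 100
    cache-1: 70+80 = 150 > 120
Round 2 — app-a, cache-1 crash.
  app-a sheds 130 req/s to queue-1, queue-2: 65 each.
    queue-1: 20+65 = 85 ≤ 100
    queue-2: 10+65 = 75 ≤ 90
  cache-1 sheds 150 req/s to queue-2, worker-1: 75 each.
    queue-2: 75+75 = 150 > 90
    worker-1: 10+75 = 85 ≤ 90
Round 3 — queue-2 crashes.
  queue-2 sheds 150 req/s to queue-1: 150 each.
    queue-1: 85+150 = 235 > 100
Round 4 — queue-1 crashes.
  queue-1 sheds 235 req/s to lb-1: 235 each.
    lb-1: 60+235 = 295 > 80
Round 5 — lb-1 crashes.
  lb-1 sheds 295 req/s: no online neighbours, lost.
No further crashes.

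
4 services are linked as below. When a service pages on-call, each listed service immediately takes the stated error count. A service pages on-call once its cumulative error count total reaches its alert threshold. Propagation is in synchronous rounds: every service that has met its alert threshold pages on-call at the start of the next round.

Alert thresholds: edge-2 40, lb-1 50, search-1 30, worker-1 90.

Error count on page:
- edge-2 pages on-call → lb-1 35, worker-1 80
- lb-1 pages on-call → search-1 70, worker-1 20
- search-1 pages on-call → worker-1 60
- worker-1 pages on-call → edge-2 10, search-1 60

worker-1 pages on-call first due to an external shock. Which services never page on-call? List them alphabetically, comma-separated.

Round 1 — worker-1 pages on-call (initial).
  edge-2: +10 → 10 < 40
  search-1: +60 → 60 ≥ 30
Round 2 — search-1 pages on-call.
No further pages.

edge-2, lb-1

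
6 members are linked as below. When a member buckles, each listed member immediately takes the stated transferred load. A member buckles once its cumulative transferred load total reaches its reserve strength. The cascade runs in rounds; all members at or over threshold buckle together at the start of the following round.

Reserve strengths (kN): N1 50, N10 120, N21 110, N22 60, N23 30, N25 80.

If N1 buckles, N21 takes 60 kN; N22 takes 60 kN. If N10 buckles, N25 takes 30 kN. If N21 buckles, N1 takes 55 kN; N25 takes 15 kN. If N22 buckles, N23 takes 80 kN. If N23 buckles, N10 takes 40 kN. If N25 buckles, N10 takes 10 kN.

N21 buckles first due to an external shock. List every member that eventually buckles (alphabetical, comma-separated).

Round 1 — N21 buckles (initial).
  N1: +55 → 55 ≥ 50
  N25: +15 → 15 < 80
Round 2 — N1 buckles.
  N22: +60 → 60 ≥ 60
Round 3 — N22 buckles.
  N23: +80 → 80 ≥ 30
Round 4 — N23 buckles.
  N10: +40 → 40 < 120
No further bucklings.

N1, N21, N22, N23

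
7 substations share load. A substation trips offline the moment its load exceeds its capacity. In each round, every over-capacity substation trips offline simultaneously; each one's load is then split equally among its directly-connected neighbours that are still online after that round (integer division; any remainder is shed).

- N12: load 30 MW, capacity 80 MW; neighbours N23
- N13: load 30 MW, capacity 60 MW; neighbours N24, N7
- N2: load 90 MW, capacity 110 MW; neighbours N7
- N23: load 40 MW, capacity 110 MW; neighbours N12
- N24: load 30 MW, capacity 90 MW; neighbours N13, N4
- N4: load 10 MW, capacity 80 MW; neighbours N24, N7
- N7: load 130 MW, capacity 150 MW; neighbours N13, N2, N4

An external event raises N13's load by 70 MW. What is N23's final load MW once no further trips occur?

Round 1 — N13 at 100 > 60. N13 trips offline.
  N13 sheds 100 MW to N24, N7: 50 each.
    N24: 30+50 = 80 ≤ 90
    N7: 130+50 = 180 > 150
Round 2 — N7 trips offline.
  N7 sheds 180 MW to N2, N4: 90 each.
    N2: 90+90 = 180 > 110
    N4: 10+90 = 100 > 80
Round 3 — N2, N4 trip offline.
  N2 sheds 180 MW: no online neighbours, lost.
  N4 sheds 100 MW to N24: 100 each.
    N24: 80+100 = 180 > 90
Round 4 — N24 trips offline.
  N24 sheds 180 MW: no online neighbours, lost.
No further trips.

40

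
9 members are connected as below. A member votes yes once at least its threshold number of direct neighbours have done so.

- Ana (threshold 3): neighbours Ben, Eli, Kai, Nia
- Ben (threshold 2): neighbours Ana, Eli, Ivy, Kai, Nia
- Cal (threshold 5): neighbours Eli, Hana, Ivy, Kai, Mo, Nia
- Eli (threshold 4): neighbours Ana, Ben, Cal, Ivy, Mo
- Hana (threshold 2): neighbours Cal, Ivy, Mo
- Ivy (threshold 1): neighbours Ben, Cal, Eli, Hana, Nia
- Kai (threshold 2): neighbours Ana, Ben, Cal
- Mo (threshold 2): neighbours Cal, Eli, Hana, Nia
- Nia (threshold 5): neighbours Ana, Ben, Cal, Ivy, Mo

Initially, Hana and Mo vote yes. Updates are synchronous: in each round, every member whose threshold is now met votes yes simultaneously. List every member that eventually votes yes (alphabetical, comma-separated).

Hana, Ivy, Mo

Round 1 — Hana, Mo vote yes (initial).
Round 2 — checking thresholds:
  Cal: 2 of 6 neighbours < 5, holds.
  Eli: 1 of 5 neighbours < 4, holds.
  Ivy: 1 of 5 neighbours ≥ 1, votes yes.
  Nia: 1 of 5 neighbours < 5, holds.
Round 3 — no new yes votes; cascade stops.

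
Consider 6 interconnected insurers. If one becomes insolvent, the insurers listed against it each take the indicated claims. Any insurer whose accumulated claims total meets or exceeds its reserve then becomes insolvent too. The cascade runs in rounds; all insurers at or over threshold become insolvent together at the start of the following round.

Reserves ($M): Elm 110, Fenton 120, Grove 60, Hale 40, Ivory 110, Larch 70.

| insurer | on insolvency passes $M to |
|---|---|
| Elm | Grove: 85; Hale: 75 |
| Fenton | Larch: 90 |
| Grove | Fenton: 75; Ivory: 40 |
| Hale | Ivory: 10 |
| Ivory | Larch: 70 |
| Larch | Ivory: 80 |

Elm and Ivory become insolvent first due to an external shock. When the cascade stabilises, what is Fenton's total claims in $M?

Round 1 — Elm, Ivory become insolvent (initial).
  Grove: +85 → 85 ≥ 60
  Hale: +75 → 75 ≥ 40
  Larch: +70 → 70 ≥ 70
Round 2 — Grove, Hale, Larch become insolvent.
  Fenton: +75 → 75 < 120
No further insolvencies.

75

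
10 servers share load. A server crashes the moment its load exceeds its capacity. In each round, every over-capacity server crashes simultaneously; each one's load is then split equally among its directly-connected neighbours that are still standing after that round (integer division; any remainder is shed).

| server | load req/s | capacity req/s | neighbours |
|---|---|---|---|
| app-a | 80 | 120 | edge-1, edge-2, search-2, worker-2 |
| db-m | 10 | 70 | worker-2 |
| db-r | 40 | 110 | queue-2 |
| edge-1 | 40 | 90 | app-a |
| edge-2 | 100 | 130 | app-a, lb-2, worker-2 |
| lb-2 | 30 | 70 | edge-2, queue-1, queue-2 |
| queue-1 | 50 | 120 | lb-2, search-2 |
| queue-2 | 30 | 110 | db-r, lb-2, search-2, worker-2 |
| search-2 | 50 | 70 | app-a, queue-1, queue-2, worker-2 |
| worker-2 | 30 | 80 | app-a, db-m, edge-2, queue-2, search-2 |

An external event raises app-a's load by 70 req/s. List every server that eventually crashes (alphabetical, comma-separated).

Round 1 — app-a at 150 > 120. app-a crashes.
  app-a sheds 150 req/s to edge-1, edge-2, search-2, worker-2: 37 each (2 lost).
    edge-1: 40+37 = 77 ≤ 90
    edge-2: 100+37 = 137 > 130
    search-2: 50+37 = 87 > 70
    worker-2: 30+37 = 67 ≤ 80
Round 2 — edge-2, search-2 crash.
  edge-2 sheds 137 req/s to lb-2, worker-2: 68 each (1 lost).
    lb-2: 30+68 = 98 > 70
    worker-2: 67+68 = 135 > 80
  search-2 sheds 87 req/s to queue-1, queue-2, worker-2: 29 each.
    queue-1: 50+29 = 79 ≤ 120
    queue-2: 30+29 = 59 ≤ 110
    worker-2: 135+29 = 164 > 80
Round 3 — lb-2, worker-2 crash.
  lb-2 sheds 98 req/s to queue-1, queue-2: 49 each.
    queue-1: 79+49 = 128 > 120
    queue-2: 59+49 = 108 ≤ 110
  worker-2 sheds 164 req/s to db-m, queue-2: 82 each.
    db-m: 10+82 = 92 > 70
    queue-2: 108+82 = 190 > 110
Round 4 — db-m, queue-1, queue-2 crash.
  db-m sheds 92 req/s: no online neighbours, lost.
  queue-1 sheds 128 req/s: no online neighbours, lost.
  queue-2 sheds 190 req/s to db-r: 190 each.
    db-r: 40+190 = 230 > 110
Round 5 — db-r crashes.
  db-r sheds 230 req/s: no online neighbours, lost.
No further crashes.

app-a, db-m, db-r, edge-2, lb-2, queue-1, queue-2, search-2, worker-2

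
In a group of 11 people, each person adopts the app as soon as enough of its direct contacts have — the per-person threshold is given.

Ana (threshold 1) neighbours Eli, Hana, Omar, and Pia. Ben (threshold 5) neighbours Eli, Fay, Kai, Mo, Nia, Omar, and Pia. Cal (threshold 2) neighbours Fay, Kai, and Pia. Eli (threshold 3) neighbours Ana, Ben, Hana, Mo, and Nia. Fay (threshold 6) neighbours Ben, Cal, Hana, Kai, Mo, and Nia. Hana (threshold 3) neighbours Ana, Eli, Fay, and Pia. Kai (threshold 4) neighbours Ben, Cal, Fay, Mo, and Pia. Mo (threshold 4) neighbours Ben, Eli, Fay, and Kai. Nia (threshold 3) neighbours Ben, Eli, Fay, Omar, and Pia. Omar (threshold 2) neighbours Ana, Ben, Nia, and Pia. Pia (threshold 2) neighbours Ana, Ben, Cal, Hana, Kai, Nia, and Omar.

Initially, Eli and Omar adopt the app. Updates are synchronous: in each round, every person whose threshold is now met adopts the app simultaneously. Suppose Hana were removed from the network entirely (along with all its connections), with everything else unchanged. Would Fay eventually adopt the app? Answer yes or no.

With Hana removed:
Round 1 — Eli, Omar adopt the app (initial).
Round 2 — checking thresholds:
  Ana: 2 of 3 neighbours ≥ 1, adopts the app.
  Ben: 2 of 7 neighbours < 5, holds.
  Mo: 1 of 4 neighbours < 4, holds.
  Nia: 2 of 5 neighbours < 3, holds.
  Pia: 1 of 6 neighbours < 2, holds.
Round 3 — checking thresholds:
  Ben: 2 of 7 neighbours < 5, holds.
  Mo: 1 of 4 neighbours < 4, holds.
  Nia: 2 of 5 neighbours < 3, holds.
  Pia: 2 of 6 neighbours ≥ 2, adopts the app.
Round 4 — checking thresholds:
  Ben: 3 of 7 neighbours < 5, holds.
  Cal: 1 of 3 neighbours < 2, holds.
  Kai: 1 of 5 neighbours < 4, holds.
  Mo: 1 of 4 neighbours < 4, holds.
  Nia: 3 of 5 neighbours ≥ 3, adopts the app.
Round 5 — no new adoptions; cascade stops.

no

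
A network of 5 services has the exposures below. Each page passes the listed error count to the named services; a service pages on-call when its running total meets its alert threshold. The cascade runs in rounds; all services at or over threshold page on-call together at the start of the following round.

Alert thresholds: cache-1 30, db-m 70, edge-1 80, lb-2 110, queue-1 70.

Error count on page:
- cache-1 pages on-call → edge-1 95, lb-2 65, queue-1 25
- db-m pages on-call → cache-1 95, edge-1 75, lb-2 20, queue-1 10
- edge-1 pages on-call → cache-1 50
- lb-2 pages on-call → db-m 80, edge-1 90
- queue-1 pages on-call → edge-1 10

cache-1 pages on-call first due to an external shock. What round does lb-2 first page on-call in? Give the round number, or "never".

Round 1 — cache-1 pages on-call (initial).
  edge-1: +95 → 95 ≥ 80
  lb-2: +65 → 65 < 110
  queue-1: +25 → 25 < 70
Round 2 — edge-1 pages on-call.
No further pages.

never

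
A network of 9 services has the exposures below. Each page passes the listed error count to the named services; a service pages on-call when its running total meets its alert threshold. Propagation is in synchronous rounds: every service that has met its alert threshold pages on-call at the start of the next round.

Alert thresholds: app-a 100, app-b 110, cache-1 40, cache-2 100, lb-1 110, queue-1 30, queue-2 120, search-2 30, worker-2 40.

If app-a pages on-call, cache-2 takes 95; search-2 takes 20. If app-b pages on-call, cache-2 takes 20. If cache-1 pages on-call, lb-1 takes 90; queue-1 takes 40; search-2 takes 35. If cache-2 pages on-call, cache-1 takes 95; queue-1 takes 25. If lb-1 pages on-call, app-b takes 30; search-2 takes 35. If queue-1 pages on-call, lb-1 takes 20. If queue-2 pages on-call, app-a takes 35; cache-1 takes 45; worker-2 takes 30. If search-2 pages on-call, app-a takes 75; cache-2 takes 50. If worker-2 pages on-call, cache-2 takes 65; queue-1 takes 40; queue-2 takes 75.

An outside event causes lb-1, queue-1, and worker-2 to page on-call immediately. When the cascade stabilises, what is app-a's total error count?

Round 1 — lb-1, queue-1, worker-2 page on-call (initial).
  app-b: +30 → 30 < 110
  cache-2: +65 → 65 < 100
  queue-2: +75 → 75 < 120
  search-2: +35 → 35 ≥ 30
Round 2 — search-2 pages on-call.
  app-a: +75 → 75 < 100
  cache-2: +50 → 115 ≥ 100
Round 3 — cache-2 pages on-call.
  cache-1: +95 → 95 ≥ 40
Round 4 — cache-1 pages on-call.
No further pages.

75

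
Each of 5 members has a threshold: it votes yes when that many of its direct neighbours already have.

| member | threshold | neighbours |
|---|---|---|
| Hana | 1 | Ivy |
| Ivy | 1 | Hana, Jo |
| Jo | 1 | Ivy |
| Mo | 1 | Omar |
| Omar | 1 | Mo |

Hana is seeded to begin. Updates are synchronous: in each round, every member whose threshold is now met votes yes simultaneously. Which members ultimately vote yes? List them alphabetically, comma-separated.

Round 1 — Hana votes yes (initial).
Round 2 — checking thresholds:
  Ivy: 1 of 2 neighbours ≥ 1, votes yes.
Round 3 — checking thresholds:
  Jo: 1 of 1 neighbours ≥ 1, votes yes.
Round 4 — no new yes votes; cascade stops.

Hana, Ivy, Jo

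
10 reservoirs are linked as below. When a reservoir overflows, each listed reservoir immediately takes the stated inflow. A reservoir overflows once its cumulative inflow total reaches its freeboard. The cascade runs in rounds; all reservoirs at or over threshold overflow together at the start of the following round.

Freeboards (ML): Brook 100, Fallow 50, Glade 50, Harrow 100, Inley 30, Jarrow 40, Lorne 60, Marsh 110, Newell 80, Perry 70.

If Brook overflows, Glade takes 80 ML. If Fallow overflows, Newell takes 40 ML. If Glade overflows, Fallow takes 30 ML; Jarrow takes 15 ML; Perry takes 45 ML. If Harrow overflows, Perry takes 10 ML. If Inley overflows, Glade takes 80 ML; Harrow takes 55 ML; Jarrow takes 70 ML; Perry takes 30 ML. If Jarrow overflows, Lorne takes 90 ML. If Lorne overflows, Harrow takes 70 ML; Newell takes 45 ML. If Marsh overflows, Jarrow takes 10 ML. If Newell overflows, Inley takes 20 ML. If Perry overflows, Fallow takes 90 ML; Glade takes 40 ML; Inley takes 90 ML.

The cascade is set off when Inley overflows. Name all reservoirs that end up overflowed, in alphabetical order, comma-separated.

Round 1 — Inley overflows (initial).
  Glade: +80 → 80 ≥ 50
  Harrow: +55 → 55 < 100
  Jarrow: +70 → 70 ≥ 40
  Perry: +30 → 30 < 70
Round 2 — Glade, Jarrow overflow.
  Fallow: +30 → 30 < 50
  Lorne: +90 → 90 ≥ 60
  Perry: +45 → 75 ≥ 70
Round 3 — Lorne, Perry overflow.
  Fallow: +90 → 120 ≥ 50
  Harrow: +70 → 125 ≥ 100
  Newell: +45 → 45 < 80
Round 4 — Fallow, Harrow overflow.
  Newell: +40 → 85 ≥ 80
Round 5 — Newell overflows.
No further overflows.

Fallow, Glade, Harrow, Inley, Jarrow, Lorne, Newell, Perry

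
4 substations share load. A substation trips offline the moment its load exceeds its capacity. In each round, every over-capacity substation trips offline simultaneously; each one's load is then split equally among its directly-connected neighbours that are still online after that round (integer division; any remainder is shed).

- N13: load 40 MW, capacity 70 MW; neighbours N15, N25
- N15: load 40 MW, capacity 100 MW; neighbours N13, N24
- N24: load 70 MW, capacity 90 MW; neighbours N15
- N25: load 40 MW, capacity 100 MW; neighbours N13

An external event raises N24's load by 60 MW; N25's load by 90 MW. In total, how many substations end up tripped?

4

Round 1 — N24 at 130 > 90; N25 at 130 > 100. N24, N25 trip offline.
  N24 sheds 130 MW to N15: 130 each.
    N15: 40+130 = 170 > 100
  N25 sheds 130 MW to N13: 130 each.
    N13: 40+130 = 170 > 70
Round 2 — N13, N15 trip offline.
  N13 sheds 170 MW: no online neighbours, lost.
  N15 sheds 170 MW: no online neighbours, lost.
No further trips.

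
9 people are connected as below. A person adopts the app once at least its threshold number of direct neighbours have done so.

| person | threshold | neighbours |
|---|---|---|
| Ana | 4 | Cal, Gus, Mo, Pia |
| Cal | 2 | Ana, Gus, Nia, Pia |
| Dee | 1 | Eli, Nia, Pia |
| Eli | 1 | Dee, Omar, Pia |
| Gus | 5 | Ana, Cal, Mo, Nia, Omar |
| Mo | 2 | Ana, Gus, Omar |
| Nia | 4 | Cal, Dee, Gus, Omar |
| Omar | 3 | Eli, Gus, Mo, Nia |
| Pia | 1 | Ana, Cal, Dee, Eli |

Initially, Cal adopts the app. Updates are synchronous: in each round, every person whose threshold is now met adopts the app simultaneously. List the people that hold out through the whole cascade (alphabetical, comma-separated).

Round 1 — Cal adopts the app (initial).
Round 2 — checking thresholds:
  Ana: 1 of 4 neighbours < 4, below threshold.
  Gus: 1 of 5 neighbours < 5, below threshold.
  Nia: 1 of 4 neighbours < 4, below threshold.
  Pia: 1 of 4 neighbours ≥ 1, adopts the app.
Round 3 — checking thresholds:
  Ana: 2 of 4 neighbours < 4, below threshold.
  Dee: 1 of 3 neighbours ≥ 1, adopts the app.
  Eli: 1 of 3 neighbours ≥ 1, adopts the app.
  Gus: 1 of 5 neighbours < 5, below threshold.
  Nia: 1 of 4 neighbours < 4, below threshold.
Round 4 — no new adoptions; cascade stops.

Ana, Gus, Mo, Nia, Omar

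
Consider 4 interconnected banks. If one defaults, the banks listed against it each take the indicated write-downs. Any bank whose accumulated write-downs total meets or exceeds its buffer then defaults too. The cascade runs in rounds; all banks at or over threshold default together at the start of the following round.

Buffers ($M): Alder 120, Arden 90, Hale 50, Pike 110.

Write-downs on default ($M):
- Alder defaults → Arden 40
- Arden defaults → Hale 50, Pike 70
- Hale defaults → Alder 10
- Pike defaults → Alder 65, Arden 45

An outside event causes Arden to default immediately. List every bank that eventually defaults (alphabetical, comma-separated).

Arden, Hale

Round 1 — Arden defaults (initial).
  Hale: +50 → 50 ≥ 50
  Pike: +70 → 70 < 110
Round 2 — Hale defaults.
  Alder: +10 → 10 < 120
No further defaults.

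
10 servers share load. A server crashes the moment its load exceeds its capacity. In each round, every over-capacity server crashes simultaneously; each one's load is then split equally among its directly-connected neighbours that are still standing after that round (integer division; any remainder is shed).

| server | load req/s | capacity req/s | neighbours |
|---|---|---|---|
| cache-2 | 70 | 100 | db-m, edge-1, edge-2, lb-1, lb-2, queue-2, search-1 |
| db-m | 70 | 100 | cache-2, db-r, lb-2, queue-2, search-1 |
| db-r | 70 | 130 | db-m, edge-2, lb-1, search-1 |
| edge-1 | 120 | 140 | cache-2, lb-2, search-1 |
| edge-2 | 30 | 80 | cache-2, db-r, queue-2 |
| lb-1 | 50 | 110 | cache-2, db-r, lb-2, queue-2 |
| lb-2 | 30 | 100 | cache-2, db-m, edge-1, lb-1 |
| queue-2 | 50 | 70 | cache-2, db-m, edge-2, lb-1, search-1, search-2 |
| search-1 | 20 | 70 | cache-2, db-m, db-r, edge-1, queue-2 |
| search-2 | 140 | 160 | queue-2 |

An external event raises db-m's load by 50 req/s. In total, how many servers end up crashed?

9

Round 1 — db-m at 120 > 100. db-m crashes.
  db-m sheds 120 req/s to cache-2, db-r, lb-2, queue-2, search-1: 24 each.
    cache-2: 70+24 = 94 ≤ 100
    db-r: 70+24 = 94 ≤ 130
    lb-2: 30+24 = 54 ≤ 100
    queue-2: 50+24 = 74 > 70
    search-1: 20+24 = 44 ≤ 70
Round 2 — queue-2 crashes.
  queue-2 sheds 74 req/s to cache-2, edge-2, lb-1, search-1, search-2: 14 each (4 lost).
    cache-2: 94+14 = 108 > 100
    edge-2: 30+14 = 44 ≤ 80
    lb-1: 50+14 = 64 ≤ 110
    search-1: 44+14 = 58 ≤ 70
    search-2: 140+14 = 154 ≤ 160
Round 3 — cache-2 crashes.
  cache-2 sheds 108 req/s to edge-1, edge-2, lb-1, lb-2, search-1: 21 each (3 lost).
    edge-1: 120+21 = 141 > 140
    edge-2: 44+21 = 65 ≤ 80
    lb-1: 64+21 = 85 ≤ 110
    lb-2: 54+21 = 75 ≤ 100
    search-1: 58+21 = 79 > 70
Round 4 — edge-1, search-1 crash.
  edge-1 sheds 141 req/s to lb-2: 141 each.
    lb-2: 75+141 = 216 > 100
  search-1 sheds 79 req/s to db-r: 79 each.
    db-r: 94+79 = 173 > 130
Round 5 — db-r, lb-2 crash.
  db-r sheds 173 req/s to edge-2, lb-1: 86 each (1 lost).
    edge-2: 65+86 = 151 > 80
    lb-1: 85+86 = 171 > 110
  lb-2 sheds 216 req/s to lb-1: 216 each.
    lb-1: 171+216 = 387 > 110
Round 6 — edge-2, lb-1 crash.
  edge-2 sheds 151 req/s: no online neighbours, lost.
  lb-1 sheds 387 req/s: no online neighbours, lost.
No further crashes.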